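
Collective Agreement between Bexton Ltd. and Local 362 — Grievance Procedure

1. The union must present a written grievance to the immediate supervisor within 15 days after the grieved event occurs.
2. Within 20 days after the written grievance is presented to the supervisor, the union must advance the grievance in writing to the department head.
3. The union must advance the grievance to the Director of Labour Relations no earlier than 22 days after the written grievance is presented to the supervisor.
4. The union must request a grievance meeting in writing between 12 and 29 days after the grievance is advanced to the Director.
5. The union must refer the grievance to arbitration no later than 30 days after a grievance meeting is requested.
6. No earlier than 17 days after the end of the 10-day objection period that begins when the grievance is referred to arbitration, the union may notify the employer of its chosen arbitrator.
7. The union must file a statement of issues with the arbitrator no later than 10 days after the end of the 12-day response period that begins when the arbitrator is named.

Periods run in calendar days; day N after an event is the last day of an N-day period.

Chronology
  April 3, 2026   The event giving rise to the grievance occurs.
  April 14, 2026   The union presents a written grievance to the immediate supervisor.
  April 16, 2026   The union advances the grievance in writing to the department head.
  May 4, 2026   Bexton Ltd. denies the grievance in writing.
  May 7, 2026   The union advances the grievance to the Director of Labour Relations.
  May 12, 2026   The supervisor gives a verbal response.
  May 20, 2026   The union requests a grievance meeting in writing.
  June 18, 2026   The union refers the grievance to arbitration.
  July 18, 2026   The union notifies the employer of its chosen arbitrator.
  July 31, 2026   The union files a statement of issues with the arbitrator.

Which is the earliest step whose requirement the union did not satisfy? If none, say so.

None — every step was satisfied

Step 1 — counting 15 days from April 3, 2026 (when the grieved event occurs) gives a deadline of April 18, 2026; completed April 14, 2026, before the deadline.
Step 2 — counting 20 days from April 14, 2026 (when the written grievance is presented to the supervisor) gives a deadline of May 4, 2026; done April 16, 2026 — timely.
Step 3 — must wait 22 days from April 14, 2026 (when the written grievance is presented to the supervisor), so not before May 6, 2026; May 7, 2026 is on or after that date.
Step 4 — 12 and 29 days from May 7, 2026 (when the grievance is advanced to the Director) are May 19, 2026 and June 5, 2026 respectively; May 20, 2026 falls inside that range.
Step 5 — counting 30 days from May 20, 2026 (when a grievance meeting is requested) gives a deadline of June 19, 2026; done June 18, 2026 — timely.
Step 6 — must wait 17 days from June 28, 2026 (end of the 10-day objection period, which began when the grievance is referred to arbitration on June 18, 2026), so not before July 15, 2026; July 18, 2026 is on or after that date.
Step 7 — counting 10 days from July 30, 2026 (end of the 12-day response period, which began when the arbitrator is named on July 18, 2026) gives a deadline of August 9, 2026; done July 31, 2026 — timely.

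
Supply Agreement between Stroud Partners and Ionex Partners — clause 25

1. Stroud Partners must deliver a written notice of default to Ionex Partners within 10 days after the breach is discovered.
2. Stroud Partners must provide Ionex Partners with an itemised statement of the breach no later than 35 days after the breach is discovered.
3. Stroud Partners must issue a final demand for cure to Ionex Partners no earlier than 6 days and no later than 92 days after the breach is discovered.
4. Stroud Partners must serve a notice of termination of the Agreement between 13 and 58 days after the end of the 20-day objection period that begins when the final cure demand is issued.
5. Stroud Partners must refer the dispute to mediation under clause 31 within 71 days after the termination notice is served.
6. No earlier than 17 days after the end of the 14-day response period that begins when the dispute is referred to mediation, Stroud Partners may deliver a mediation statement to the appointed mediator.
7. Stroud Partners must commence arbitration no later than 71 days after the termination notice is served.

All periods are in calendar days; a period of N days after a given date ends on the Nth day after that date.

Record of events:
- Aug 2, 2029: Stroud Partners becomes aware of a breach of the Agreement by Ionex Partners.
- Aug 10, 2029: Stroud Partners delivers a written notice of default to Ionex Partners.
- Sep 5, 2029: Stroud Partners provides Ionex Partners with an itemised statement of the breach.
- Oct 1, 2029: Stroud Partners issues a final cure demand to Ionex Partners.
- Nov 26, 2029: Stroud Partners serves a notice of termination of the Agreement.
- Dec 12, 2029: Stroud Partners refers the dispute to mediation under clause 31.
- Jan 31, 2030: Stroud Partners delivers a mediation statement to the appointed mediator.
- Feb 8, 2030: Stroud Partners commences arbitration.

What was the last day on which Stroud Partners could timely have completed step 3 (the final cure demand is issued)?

Step 3 runs from Aug 2, 2029, when the breach is discovered. The window is 6–92 days after Aug 2, 2029; it closes on Nov 2, 2029.

Nov 2, 2029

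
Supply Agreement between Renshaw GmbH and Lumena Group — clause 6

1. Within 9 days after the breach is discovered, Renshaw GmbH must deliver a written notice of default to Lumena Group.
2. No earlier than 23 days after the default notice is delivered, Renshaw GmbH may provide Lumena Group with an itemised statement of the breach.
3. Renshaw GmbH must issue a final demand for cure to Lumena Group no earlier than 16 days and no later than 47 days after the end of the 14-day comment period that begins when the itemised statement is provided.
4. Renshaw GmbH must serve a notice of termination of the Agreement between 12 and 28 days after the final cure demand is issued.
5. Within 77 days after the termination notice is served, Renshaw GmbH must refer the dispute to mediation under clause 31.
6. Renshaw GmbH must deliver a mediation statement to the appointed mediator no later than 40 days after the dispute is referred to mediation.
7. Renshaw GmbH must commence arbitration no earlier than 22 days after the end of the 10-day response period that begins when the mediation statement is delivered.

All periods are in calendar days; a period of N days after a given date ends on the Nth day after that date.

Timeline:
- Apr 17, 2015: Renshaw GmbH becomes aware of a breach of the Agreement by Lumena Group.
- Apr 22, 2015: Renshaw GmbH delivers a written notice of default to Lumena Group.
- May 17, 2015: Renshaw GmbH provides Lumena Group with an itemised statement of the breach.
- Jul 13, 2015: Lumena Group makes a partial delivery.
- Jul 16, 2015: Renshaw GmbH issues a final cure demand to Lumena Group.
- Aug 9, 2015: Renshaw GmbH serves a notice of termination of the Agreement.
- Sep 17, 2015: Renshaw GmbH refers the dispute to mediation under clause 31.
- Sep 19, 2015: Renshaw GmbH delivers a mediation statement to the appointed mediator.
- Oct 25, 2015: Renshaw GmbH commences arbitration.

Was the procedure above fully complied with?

Step 1 — counting 9 days from Apr 17, 2015 (when the breach is discovered) gives a deadline of Apr 26, 2015; done Apr 22, 2015 — timely.
Step 2 — must wait 23 days from Apr 22, 2015 (when the default notice is delivered), so not before May 15, 2015; done May 17, 2015 — permitted.
Step 3 — 16 and 47 days from May 31, 2015 (end of the 14-day comment period, which began when the itemised statement is provided on May 17, 2015) are Jun 16, 2015 and Jul 17, 2015 respectively; done Jul 16, 2015 — within the window.
Step 4 — 12 and 28 days from Jul 16, 2015 (when the final cure demand is issued) are Jul 28, 2015 and Aug 13, 2015 respectively; done Aug 9, 2015 — within the window.
Step 5 — counting 77 days from Aug 9, 2015 (when the termination notice is served) gives a deadline of Oct 25, 2015; Sep 17, 2015 is within that limit.
Step 6 — counting 40 days from Sep 17, 2015 (when the dispute is referred to mediation) gives a deadline of Oct 27, 2015; completed Sep 19, 2015, before the deadline.
Step 7 — must wait 22 days from Sep 29, 2015 (end of the 10-day response period, which began when the mediation statement is delivered on Sep 19, 2015), so not before Oct 21, 2015; done Oct 25, 2015 — permitted.

Yes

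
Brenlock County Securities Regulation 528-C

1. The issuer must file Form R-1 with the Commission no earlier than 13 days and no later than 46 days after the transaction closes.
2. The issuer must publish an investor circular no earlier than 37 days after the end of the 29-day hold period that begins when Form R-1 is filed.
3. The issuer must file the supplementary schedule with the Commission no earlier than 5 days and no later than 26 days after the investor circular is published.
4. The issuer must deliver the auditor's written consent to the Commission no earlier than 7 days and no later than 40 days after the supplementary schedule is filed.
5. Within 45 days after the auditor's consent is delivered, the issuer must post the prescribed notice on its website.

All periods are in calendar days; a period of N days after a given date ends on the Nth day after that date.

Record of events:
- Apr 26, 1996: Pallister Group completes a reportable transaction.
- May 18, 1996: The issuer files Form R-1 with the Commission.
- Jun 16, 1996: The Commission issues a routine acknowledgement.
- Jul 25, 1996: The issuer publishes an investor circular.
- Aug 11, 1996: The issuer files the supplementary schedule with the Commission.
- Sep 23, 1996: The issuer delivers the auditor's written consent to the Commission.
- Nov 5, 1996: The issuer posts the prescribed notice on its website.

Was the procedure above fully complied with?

Step 1: the window is 13–46 days after Apr 26, 1996 (when the transaction closes), so May 9, 1996 through Jun 11, 1996; done May 18, 1996, which is between those dates.
Step 2: the earliest permitted date is 37 days after Jun 16, 1996 (end of the 29-day hold period, which began when Form R-1 is filed on May 18, 1996), i.e. Jul 23, 1996; done Jul 25, 1996, after the minimum wait.
Step 3: the window is 5–26 days after Jul 25, 1996 (when the investor circular is published), so Jul 30, 1996 through Aug 20, 1996; done Aug 11, 1996 — within the window.
Step 4: the window is 7–40 days after Aug 11, 1996 (when the supplementary schedule is filed), so Aug 18, 1996 through Sep 20, 1996; Sep 23, 1996 is 3 days past the end of the window.
Later steps need not be reached.

No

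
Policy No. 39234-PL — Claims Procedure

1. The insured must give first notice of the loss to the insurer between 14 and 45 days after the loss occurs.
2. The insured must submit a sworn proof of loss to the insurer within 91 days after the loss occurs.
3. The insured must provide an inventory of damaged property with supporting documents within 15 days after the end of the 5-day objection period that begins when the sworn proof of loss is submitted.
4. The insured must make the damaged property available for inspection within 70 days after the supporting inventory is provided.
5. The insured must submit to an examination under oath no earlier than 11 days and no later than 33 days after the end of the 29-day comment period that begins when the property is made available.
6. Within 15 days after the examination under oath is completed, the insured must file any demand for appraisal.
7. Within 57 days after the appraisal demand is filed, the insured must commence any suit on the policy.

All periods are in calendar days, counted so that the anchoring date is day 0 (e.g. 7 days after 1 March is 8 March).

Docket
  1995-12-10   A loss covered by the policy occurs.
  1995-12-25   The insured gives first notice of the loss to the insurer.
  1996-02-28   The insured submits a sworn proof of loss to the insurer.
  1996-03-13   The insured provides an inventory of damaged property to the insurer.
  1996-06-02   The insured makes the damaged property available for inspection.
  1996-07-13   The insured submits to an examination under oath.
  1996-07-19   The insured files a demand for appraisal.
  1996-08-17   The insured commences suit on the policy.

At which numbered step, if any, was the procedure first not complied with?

Step 4

(1) the permitted window runs from 1995-12-10 + 14 = 1995-12-24 to 1995-12-10 + 45 = 1996-01-24; done 1995-12-25 — within the window.
(2) due by 1995-12-10 + 91 days = 1996-03-10; 1996-02-28 is within that limit.
(3) due by 1996-03-04 + 15 days = 1996-03-19; 1996-03-13 is within that limit.
(4) due by 1996-03-13 + 70 days = 1996-05-22; done 1996-06-02 — 11 days late.
No need to go further; step 4 was not satisfied.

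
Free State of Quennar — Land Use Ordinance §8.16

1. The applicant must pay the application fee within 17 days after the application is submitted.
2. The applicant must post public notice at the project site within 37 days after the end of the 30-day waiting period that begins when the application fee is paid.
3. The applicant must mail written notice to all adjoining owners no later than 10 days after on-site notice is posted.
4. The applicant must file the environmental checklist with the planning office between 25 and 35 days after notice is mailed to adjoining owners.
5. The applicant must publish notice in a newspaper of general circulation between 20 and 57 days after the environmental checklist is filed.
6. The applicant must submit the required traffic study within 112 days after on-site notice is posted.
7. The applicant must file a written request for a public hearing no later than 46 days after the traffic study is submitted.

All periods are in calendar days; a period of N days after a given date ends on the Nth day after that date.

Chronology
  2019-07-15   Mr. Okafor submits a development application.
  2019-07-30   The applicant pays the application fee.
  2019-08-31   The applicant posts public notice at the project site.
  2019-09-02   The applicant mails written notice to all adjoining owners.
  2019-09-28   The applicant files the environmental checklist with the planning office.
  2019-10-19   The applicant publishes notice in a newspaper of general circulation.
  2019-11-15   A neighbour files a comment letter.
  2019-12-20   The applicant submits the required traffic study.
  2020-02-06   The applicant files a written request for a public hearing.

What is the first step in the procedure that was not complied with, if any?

Step 1: 17 days after 2019-07-15 (when the application is submitted) is 2019-08-01; done 2019-07-30 — timely.
Step 2: 37 days after 2019-08-29 (end of the 30-day waiting period, which began when the application fee is paid on 2019-07-30) is 2019-10-05; done 2019-08-31 — timely.
Step 3: 10 days after 2019-08-31 (when on-site notice is posted) is 2019-09-10; done 2019-09-02 — timely.
Step 4: the window is 25–35 days after 2019-09-02 (when notice is mailed to adjoining owners), so 2019-09-27 through 2019-10-07; 2019-09-28 falls inside that range.
Step 5: the window is 20–57 days after 2019-09-28 (when the environmental checklist is filed), so 2019-10-18 through 2019-11-24; done 2019-10-19, which is between those dates.
Step 6: 112 days after 2019-08-31 (when on-site notice is posted) is 2019-12-21; completed 2019-12-20, before the deadline.
Step 7: 46 days after 2019-12-20 (when the traffic study is submitted) is 2020-02-04; done 2020-02-06 — 2 days late.
No need to go further; step 7 was not satisfied.

Step 7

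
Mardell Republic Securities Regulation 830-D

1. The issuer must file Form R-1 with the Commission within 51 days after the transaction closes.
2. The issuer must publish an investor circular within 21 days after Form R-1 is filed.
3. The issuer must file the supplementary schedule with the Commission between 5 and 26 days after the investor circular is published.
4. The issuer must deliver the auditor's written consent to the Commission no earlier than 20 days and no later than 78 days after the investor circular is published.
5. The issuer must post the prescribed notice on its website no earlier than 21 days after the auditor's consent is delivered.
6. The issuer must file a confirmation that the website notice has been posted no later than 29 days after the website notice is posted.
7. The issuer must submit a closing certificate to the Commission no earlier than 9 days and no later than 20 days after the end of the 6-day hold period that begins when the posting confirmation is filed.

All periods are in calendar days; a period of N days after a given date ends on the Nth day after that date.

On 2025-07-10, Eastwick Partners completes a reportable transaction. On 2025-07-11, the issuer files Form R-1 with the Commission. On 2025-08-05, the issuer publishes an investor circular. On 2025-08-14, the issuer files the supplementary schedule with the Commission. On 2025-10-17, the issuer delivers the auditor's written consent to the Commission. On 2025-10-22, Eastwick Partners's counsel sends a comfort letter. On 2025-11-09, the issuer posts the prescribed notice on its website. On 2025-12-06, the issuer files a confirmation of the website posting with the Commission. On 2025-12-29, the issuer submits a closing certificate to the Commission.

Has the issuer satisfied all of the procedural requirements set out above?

No

(1) due by 2025-07-10 + 51 days = 2025-08-30; completed 2025-07-11, before the deadline.
(2) due by 2025-07-11 + 21 days = 2025-08-01; not done until 2025-08-05, 4 days after the deadline.
The procedure was therefore not followed at step 2.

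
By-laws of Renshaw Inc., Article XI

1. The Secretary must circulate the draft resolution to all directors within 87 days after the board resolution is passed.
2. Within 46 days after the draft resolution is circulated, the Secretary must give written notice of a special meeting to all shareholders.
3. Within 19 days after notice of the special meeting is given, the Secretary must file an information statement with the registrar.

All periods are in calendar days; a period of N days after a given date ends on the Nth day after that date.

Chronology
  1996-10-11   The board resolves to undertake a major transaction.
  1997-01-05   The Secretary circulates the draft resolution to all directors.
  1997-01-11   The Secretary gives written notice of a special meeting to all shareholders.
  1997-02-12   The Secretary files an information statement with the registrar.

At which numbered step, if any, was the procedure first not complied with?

Step 3

(1) due by 1996-10-11 + 87 days = 1997-01-06; 1997-01-05 is within that limit.
(2) due by 1997-01-05 + 46 days = 1997-02-20; completed 1997-01-11, before the deadline.
(3) due by 1997-01-11 + 19 days = 1997-01-30; not done until 1997-02-12, 13 days after the deadline.
The procedure was therefore not followed at step 3.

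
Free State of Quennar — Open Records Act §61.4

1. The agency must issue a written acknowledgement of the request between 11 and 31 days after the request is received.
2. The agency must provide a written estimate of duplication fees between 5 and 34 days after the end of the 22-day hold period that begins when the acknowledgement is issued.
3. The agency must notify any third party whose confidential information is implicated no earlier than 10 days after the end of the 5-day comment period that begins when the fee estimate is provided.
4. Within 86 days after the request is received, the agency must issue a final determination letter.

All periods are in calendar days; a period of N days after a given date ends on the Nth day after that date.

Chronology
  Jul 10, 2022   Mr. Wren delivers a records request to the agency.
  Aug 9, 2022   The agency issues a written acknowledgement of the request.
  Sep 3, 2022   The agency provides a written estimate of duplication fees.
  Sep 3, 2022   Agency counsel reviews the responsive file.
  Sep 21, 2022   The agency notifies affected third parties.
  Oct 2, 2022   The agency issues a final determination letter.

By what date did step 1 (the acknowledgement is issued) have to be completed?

Aug 10, 2022

Step 1 runs from Jul 10, 2022, when the request is received. The window is 11–31 days after Jul 10, 2022; it closes on Aug 10, 2022.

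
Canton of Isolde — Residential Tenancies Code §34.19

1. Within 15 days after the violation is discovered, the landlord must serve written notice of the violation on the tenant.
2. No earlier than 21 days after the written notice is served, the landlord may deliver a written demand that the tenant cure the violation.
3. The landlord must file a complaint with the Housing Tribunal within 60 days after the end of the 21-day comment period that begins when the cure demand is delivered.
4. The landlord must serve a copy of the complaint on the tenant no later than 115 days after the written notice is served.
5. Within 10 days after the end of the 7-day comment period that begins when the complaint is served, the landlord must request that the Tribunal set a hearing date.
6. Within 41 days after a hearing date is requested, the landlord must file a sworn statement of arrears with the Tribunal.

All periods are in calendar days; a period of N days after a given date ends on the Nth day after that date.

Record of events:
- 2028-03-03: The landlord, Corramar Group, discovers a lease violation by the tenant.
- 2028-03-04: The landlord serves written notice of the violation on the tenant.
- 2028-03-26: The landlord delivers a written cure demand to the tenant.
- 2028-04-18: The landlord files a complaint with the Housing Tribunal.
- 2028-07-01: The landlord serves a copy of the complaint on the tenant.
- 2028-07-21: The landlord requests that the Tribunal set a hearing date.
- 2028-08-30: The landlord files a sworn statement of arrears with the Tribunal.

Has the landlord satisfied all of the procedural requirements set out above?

No

Step 1 — counting 15 days from 2028-03-03 (when the violation is discovered) gives a deadline of 2028-03-18; 2028-03-04 is within that limit.
Step 2 — must wait 21 days from 2028-03-04 (when the written notice is served), so not before 2028-03-25; done 2028-03-26 — permitted.
Step 3 — counting 60 days from 2028-04-16 (end of the 21-day comment period, which began when the cure demand is delivered on 2028-03-26) gives a deadline of 2028-06-15; done 2028-04-18 — timely.
Step 4 — counting 115 days from 2028-03-04 (when the written notice is served) gives a deadline of 2028-06-27; 2028-07-01 misses that deadline by 4 days.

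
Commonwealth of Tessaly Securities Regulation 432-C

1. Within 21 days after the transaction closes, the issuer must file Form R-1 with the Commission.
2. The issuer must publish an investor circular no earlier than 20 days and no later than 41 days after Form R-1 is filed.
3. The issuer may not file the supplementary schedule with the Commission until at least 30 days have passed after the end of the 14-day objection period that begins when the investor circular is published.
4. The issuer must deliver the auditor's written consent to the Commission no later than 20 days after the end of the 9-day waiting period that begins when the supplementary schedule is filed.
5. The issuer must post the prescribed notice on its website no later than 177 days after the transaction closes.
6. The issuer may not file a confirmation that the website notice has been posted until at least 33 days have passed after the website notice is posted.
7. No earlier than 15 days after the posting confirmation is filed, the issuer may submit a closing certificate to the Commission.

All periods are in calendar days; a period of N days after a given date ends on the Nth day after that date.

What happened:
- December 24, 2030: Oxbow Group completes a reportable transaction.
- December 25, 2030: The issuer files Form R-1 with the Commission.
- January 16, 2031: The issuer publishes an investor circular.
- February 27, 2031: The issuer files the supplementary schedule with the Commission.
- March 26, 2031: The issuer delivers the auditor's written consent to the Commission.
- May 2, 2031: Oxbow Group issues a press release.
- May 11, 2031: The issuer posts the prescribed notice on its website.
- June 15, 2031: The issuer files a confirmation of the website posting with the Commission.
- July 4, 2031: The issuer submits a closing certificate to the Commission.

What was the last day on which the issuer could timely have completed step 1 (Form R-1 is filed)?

January 14, 2031

Step 1 runs from December 24, 2030, when the transaction closes. 21 days after December 24, 2030 is January 14, 2031.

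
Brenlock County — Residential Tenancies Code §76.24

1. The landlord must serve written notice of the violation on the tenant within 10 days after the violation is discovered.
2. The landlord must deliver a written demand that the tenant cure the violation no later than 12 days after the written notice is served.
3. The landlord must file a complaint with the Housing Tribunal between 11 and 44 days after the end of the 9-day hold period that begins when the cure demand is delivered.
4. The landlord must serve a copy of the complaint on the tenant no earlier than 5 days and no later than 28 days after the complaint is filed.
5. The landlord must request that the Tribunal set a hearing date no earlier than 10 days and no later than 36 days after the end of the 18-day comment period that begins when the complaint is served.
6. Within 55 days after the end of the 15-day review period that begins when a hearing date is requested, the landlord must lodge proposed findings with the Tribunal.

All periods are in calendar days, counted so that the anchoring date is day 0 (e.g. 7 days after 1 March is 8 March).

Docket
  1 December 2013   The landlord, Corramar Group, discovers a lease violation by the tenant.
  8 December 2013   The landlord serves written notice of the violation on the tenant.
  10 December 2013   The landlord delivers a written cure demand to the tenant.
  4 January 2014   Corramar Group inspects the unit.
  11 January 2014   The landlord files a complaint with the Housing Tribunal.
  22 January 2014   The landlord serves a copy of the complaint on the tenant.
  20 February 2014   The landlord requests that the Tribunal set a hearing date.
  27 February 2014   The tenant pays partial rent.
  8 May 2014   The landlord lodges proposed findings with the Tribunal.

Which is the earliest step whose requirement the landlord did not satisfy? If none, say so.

Step 6

Step 1 — counting 10 days from 1 December 2013 (when the violation is discovered) gives a deadline of 11 December 2013; done 8 December 2013 — timely.
Step 2 — counting 12 days from 8 December 2013 (when the written notice is served) gives a deadline of 20 December 2013; 10 December 2013 is within that limit.
Step 3 — 11 and 44 days from 19 December 2013 (end of the 9-day hold period, which began when the cure demand is delivered on 10 December 2013) are 30 December 2013 and 1 February 2014 respectively; done 11 January 2014, which is between those dates.
Step 4 — 5 and 28 days from 11 January 2014 (when the complaint is filed) are 16 January 2014 and 8 February 2014 respectively; done 22 January 2014, which is between those dates.
Step 5 — 10 and 36 days from 9 February 2014 (end of the 18-day comment period, which began when the complaint is served on 22 January 2014) are 19 February 2014 and 17 March 2014 respectively; done 20 February 2014, which is between those dates.
Step 6 — counting 55 days from 7 March 2014 (end of the 15-day review period, which began when a hearing date is requested on 20 February 2014) gives a deadline of 1 May 2014; not done until 8 May 2014, 7 days after the deadline.
No need to go further; step 6 was not satisfied.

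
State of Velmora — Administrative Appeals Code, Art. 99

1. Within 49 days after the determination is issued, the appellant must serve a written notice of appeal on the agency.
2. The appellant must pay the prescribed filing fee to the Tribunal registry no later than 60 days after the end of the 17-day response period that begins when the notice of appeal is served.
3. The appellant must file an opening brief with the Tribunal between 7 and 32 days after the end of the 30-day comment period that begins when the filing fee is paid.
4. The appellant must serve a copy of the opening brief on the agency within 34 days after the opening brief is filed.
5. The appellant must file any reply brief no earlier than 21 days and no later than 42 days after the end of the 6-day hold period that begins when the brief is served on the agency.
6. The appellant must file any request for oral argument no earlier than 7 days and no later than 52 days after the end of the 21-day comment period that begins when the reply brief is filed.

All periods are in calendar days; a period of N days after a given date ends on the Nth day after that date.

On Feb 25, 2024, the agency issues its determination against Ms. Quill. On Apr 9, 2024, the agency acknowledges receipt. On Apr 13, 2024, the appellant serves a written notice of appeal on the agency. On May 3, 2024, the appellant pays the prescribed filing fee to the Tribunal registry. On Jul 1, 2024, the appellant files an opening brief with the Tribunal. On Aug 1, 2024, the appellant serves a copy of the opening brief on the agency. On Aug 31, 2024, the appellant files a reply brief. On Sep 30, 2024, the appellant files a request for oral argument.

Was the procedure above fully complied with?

Yes

(1) due by Feb 25, 2024 + 49 days = Apr 14, 2024; completed Apr 13, 2024, before the deadline.
(2) due by Apr 30, 2024 + 60 days = Jun 29, 2024; May 3, 2024 is within that limit.
(3) the permitted window runs from Jun 2, 2024 + 7 = Jun 9, 2024 to Jun 2, 2024 + 32 = Jul 4, 2024; done Jul 1, 2024, which is between those dates.
(4) due by Jul 1, 2024 + 34 days = Aug 4, 2024; Aug 1, 2024 is within that limit.
(5) the permitted window runs from Aug 7, 2024 + 21 = Aug 28, 2024 to Aug 7, 2024 + 42 = Sep 18, 2024; done Aug 31, 2024 — within the window.
(6) the permitted window runs from Sep 21, 2024 + 7 = Sep 28, 2024 to Sep 21, 2024 + 52 = Nov 12, 2024; done Sep 30, 2024 — within the window.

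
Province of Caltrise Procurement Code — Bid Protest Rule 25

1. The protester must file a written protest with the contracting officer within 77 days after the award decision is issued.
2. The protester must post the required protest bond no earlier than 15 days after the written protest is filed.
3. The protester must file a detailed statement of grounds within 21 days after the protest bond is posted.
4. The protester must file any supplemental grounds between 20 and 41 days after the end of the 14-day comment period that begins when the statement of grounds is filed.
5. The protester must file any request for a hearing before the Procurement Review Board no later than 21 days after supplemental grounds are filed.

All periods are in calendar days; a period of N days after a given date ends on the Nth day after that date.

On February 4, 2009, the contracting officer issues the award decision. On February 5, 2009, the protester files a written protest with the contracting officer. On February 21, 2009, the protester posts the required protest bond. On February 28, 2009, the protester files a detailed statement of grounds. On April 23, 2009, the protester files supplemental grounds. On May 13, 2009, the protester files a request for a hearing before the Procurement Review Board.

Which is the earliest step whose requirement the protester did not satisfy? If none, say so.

None — every step was satisfied

Step 1: 77 days after February 4, 2009 (when the award decision is issued) is April 22, 2009; February 5, 2009 is within that limit.
Step 2: the earliest permitted date is 15 days after February 5, 2009 (when the written protest is filed), i.e. February 20, 2009; done February 21, 2009 — permitted.
Step 3: 21 days after February 21, 2009 (when the protest bond is posted) is March 14, 2009; February 28, 2009 is within that limit.
Step 4: the window is 20–41 days after March 14, 2009 (end of the 14-day comment period, which began when the statement of grounds is filed on February 28, 2009), so April 3, 2009 through April 24, 2009; April 23, 2009 falls inside that range.
Step 5: 21 days after April 23, 2009 (when supplemental grounds are filed) is May 14, 2009; completed May 13, 2009, before the deadline.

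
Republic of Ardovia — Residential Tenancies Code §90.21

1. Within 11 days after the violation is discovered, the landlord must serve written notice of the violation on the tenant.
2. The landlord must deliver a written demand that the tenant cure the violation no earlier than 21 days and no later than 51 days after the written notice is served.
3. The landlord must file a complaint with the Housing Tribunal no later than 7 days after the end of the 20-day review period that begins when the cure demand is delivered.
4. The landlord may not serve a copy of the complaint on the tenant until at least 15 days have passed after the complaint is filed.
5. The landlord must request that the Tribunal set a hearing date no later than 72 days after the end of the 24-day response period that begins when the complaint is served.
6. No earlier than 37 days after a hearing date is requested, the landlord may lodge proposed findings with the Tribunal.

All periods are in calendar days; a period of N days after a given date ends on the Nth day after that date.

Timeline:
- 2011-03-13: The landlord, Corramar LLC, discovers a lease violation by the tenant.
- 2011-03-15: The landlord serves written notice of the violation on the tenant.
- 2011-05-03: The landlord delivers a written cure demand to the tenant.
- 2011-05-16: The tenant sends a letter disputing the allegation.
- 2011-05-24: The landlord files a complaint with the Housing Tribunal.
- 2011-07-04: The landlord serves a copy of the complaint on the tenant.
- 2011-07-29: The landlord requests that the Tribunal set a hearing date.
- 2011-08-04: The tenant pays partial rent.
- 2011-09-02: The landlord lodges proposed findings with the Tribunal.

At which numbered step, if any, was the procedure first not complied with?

(1) due by 2011-03-13 + 11 days = 2011-03-24; 2011-03-15 is within that limit.
(2) the permitted window runs from 2011-03-15 + 21 = 2011-04-05 to 2011-03-15 + 51 = 2011-05-05; 2011-05-03 falls inside that range.
(3) due by 2011-05-23 + 7 days = 2011-05-30; 2011-05-24 is within that limit.
(4) permitted from 2011-05-24 + 15 days = 2011-06-08 onward; done 2011-07-04 — permitted.
(5) due by 2011-07-28 + 72 days = 2011-10-08; completed 2011-07-29, before the deadline.
(6) permitted from 2011-07-29 + 37 days = 2011-09-04 onward; done 2011-09-02 — 2 days too early.

Step 6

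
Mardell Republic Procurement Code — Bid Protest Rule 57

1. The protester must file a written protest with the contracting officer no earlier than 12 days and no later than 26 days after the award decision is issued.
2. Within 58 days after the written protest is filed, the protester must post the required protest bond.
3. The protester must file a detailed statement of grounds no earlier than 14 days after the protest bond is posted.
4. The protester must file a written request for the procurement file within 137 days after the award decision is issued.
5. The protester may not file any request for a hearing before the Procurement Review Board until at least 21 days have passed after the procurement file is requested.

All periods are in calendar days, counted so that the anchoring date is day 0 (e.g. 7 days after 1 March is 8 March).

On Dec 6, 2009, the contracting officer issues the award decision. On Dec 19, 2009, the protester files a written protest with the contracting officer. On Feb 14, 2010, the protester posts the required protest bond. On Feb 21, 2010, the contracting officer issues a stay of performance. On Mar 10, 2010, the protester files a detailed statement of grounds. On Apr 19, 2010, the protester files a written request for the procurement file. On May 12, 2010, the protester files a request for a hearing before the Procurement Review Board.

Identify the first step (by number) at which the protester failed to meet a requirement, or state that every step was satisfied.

Step 1 — 12 and 26 days from Dec 6, 2009 (when the award decision is issued) are Dec 18, 2009 and Jan 1, 2010 respectively; Dec 19, 2009 falls inside that range.
Step 2 — counting 58 days from Dec 19, 2009 (when the written protest is filed) gives a deadline of Feb 15, 2010; done Feb 14, 2010 — timely.
Step 3 — must wait 14 days from Feb 14, 2010 (when the protest bond is posted), so not before Feb 28, 2010; done Mar 10, 2010, after the minimum wait.
Step 4 — counting 137 days from Dec 6, 2009 (when the award decision is issued) gives a deadline of Apr 22, 2010; completed Apr 19, 2010, before the deadline.
Step 5 — must wait 21 days from Apr 19, 2010 (when the procurement file is requested), so not before May 10, 2010; done May 12, 2010, after the minimum wait.

None — every step was satisfied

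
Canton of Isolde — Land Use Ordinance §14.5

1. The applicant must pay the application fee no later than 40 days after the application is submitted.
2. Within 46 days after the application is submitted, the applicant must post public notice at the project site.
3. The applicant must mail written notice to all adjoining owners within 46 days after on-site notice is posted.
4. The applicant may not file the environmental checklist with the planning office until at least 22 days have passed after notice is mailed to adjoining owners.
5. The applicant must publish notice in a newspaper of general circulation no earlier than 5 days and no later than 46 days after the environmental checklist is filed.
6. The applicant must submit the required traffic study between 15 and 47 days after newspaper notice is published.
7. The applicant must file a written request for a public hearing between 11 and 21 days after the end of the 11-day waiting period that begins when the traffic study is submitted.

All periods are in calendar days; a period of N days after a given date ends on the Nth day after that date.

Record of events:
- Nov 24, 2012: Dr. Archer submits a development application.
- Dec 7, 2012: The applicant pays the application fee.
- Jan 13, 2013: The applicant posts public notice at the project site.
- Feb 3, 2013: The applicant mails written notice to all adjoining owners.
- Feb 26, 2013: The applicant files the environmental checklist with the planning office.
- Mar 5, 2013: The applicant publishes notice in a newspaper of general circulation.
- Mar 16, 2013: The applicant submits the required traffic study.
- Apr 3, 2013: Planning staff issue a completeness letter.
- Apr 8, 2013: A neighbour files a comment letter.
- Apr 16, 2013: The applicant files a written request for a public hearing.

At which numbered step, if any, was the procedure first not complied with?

Step 1: 40 days after Nov 24, 2012 (when the application is submitted) is Jan 3, 2013; done Dec 7, 2012 — timely.
Step 2: 46 days after Nov 24, 2012 (when the application is submitted) is Jan 9, 2013; done Jan 13, 2013 — 4 days late.
No need to go further; step 2 was not satisfied.

Step 2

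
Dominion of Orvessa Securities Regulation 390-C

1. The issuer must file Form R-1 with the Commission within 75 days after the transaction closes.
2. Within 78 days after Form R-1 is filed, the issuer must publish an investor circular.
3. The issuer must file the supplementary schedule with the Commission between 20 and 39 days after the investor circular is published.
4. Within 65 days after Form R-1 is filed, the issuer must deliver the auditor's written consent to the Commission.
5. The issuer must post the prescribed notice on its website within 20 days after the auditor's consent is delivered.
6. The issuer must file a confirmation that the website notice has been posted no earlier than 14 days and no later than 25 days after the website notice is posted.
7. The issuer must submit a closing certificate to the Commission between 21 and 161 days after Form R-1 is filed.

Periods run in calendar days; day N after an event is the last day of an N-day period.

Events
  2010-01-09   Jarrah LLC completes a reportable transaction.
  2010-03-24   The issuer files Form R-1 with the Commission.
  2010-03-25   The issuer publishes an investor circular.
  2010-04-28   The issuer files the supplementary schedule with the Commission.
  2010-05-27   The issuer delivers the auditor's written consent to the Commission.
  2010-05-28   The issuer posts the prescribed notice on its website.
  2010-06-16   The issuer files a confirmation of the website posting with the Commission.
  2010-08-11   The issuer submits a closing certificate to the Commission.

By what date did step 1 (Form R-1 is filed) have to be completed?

Step 1 runs from 2010-01-09, when the transaction closes. 75 days after 2010-01-09 is 2010-03-25.

2010-03-25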